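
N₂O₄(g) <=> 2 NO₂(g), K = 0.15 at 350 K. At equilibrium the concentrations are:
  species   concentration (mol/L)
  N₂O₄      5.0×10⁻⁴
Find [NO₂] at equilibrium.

[NO₂] = 0.0087 mol/L

At equilibrium, K = [NO₂]² / [N₂O₄] = 0.15.
([NO₂])² / (5.0×10⁻⁴) = 0.15
[NO₂]² = 7.50×10⁻⁵ ⇒ [NO₂] = 0.0087 mol/L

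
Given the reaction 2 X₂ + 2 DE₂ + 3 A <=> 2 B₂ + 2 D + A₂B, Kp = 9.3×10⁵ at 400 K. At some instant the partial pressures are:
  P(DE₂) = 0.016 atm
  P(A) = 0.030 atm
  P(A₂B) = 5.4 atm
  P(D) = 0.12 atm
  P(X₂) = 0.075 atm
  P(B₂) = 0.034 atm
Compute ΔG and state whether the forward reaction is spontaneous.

ΔG = 3.03 kJ/mol; the forward reaction is non-spontaneous

Qp = P(B₂)²·P(D)²·P(A₂B) / (P(X₂)²·P(DE₂)²·P(A)³) = (0.034)²·(0.12)²·(5.4) / ((0.075)²·(0.016)²·(0.030)³) = 2.31×10⁶
ΔG = RT ln(Qp/Kp) = (8.314 J mol⁻¹ K⁻¹)(400 K) × ln(2.31×10⁶/9.3×10⁵)
   = (3.326 kJ/mol)(0.9098) = 3.03 kJ/mol
ΔG > 0, so the forward reaction is non-spontaneous (proceeds in reverse).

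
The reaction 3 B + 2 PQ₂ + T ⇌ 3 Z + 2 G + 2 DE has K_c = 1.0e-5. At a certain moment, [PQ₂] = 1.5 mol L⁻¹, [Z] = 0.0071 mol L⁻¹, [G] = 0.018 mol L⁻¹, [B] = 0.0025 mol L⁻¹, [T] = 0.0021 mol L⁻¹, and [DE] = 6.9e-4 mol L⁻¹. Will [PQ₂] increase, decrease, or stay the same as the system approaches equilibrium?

decrease

Q_c = [Z]³·[G]²·[DE]² / ([B]³·[PQ₂]²·[T]) = (0.0071)³·(0.018)²·(6.9e-4)² / ((0.0025)³·(1.5)²·(0.0021)) = 7.5e-7
Q_c = 7.5e-7 < K_c = 1.0e-5: net forward reaction.
PQ₂ is a reactant, so it decreases.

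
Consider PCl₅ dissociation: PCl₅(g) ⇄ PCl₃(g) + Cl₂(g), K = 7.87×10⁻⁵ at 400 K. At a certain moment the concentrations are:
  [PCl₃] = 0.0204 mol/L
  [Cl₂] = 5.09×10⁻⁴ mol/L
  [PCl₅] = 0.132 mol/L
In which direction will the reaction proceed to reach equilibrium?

Q = [PCl₃]·[Cl₂] / [PCl₅] = (0.0204)·(5.09×10⁻⁴) / (0.132) = 7.87×10⁻⁵
Q = 7.87×10⁻⁵ = K, so the system is already at equilibrium.

no net change (already at equilibrium)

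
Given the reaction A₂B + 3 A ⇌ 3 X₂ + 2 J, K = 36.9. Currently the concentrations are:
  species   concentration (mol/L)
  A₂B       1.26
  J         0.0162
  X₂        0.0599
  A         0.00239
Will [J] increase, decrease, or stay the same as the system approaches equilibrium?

Q = [X₂]³·[J]² / ([A₂B]·[A]³) = (0.0599)³·(0.0162)² / ((1.26)·(0.00239)³) = 3.28
Q = 3.28 < K = 36.9: net forward reaction.
J is a product, so it increases.

increase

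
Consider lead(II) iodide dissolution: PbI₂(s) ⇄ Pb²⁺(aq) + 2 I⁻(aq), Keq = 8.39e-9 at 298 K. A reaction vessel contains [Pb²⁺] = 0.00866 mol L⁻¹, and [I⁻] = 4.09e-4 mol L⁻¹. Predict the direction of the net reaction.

toward products

(PbI₂ is a pure solid — omitted from Q.)
Q = [Pb²⁺]·[I⁻]² = (0.00866)·(4.09e-4)² = 1.45e-9
Q = 1.45e-9 < Keq = 8.39e-9, so the forward reaction proceeds.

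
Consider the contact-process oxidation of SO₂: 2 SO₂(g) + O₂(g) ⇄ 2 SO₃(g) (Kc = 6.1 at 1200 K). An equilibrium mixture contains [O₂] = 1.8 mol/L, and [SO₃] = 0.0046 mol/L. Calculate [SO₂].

[SO₂] = 0.0014 mol/L

At equilibrium, Kc = [SO₃]² / ([SO₂]²·[O₂]) = 6.1.
(0.0046)² / (([SO₂])²·(1.8)) = 6.1
[SO₂]² = 1.93e-6 ⇒ [SO₂] = 0.0014 mol/L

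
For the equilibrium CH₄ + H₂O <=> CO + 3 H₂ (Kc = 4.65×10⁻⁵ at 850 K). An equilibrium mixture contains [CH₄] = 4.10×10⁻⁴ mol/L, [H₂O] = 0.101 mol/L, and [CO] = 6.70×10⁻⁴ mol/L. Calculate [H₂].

[H₂] = 0.0142 mol/L

At equilibrium, Kc = [CO]·[H₂]³ / ([CH₄]·[H₂O]) = 4.65×10⁻⁵.
(6.70×10⁻⁴)·([H₂])³ / ((4.10×10⁻⁴)·(0.101)) = 4.65×10⁻⁵
[H₂]³ = 2.87×10⁻⁶ ⇒ [H₂] = 0.0142 mol/L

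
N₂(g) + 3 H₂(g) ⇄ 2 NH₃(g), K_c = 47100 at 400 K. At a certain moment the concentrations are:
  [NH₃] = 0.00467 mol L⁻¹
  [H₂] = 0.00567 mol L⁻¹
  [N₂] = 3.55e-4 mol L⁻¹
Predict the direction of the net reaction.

Q_c = [NH₃]² / ([N₂]·[H₂]³) = (0.00467)² / ((3.55e-4)·(0.00567)³) = 3.37e5
Q_c = 3.37e5 > K_c = 47100, so the reverse reaction proceeds.

reverse (toward reactants)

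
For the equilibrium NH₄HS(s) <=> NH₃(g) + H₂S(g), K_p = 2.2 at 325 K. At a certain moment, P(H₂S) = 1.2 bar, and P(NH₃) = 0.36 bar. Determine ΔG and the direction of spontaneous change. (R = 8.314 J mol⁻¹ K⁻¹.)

ΔG = -4.40 kJ/mol; the forward reaction is spontaneous

(NH₄HS is a pure solid — omitted from Q_p.)
Q_p = P(NH₃)·P(H₂S) = (0.36)·(1.2) = 0.432
ΔG = RT ln(Q_p/K_p) = (8.314 J mol⁻¹ K⁻¹)(325 K) × ln(0.432/2.2)
   = (2.702 kJ/mol)(-1.628) = -4.40 kJ/mol
ΔG < 0, so the forward reaction is spontaneous (proceeds forward).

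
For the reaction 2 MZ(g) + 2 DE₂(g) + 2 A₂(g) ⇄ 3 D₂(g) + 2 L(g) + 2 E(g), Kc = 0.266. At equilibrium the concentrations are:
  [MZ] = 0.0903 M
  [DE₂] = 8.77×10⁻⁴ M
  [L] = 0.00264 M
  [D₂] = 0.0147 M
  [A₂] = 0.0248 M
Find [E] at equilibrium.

At equilibrium, Kc = [D₂]³·[L]²·[E]² / ([MZ]²·[DE₂]²·[A₂]²) = 0.266.
(0.0147)³·(0.00264)²·([E])² / ((0.0903)²·(8.77×10⁻⁴)²·(0.0248)²) = 0.266
[E]² = 0.0463 ⇒ [E] = 0.215 M

[E] = 0.215 M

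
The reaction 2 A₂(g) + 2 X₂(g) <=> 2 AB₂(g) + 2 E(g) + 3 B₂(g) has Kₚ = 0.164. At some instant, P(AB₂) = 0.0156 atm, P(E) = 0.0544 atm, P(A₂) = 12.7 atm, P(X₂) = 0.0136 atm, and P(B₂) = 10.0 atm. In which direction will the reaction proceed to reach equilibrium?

Qₚ = P(AB₂)²·P(E)²·P(B₂)³ / (P(A₂)²·P(X₂)²) = (0.0156)²·(0.0544)²·(10.0)³ / ((12.7)²·(0.0136)²) = 0.0241
Qₚ = 0.0241 < Kₚ = 0.164, so the forward reaction proceeds.

forward (toward products)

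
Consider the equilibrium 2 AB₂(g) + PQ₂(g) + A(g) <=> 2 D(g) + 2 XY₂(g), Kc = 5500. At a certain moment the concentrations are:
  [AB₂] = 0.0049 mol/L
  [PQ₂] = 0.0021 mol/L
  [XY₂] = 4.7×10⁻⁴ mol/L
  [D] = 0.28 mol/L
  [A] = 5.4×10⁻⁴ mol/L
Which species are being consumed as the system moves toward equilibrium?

Qc = [D]²·[XY₂]² / ([AB₂]²·[PQ₂]·[A]) = (0.28)²·(4.7×10⁻⁴)² / ((0.0049)²·(0.0021)·(5.4×10⁻⁴)) = 640
Qc = 640 < Kc = 5500: net forward reaction.

AB₂, PQ₂, A (reactants)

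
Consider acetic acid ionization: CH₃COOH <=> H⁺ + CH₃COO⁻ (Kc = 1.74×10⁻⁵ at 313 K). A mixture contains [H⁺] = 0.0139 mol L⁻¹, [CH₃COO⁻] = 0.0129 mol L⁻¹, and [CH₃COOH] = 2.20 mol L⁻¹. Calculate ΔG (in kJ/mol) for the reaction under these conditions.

Qc = [H⁺]·[CH₃COO⁻] / [CH₃COOH] = (0.0139)·(0.0129) / (2.20) = 8.15×10⁻⁵
ΔG = RT ln(Qc/Kc) = (8.314 J mol⁻¹ K⁻¹)(313 K) × ln(8.15×10⁻⁵/1.74×10⁻⁵)
   = (2.602 kJ/mol)(1.544) = 4.02 kJ/mol
ΔG > 0, so the forward reaction is non-spontaneous (proceeds in reverse).

ΔG = 4.02 kJ/mol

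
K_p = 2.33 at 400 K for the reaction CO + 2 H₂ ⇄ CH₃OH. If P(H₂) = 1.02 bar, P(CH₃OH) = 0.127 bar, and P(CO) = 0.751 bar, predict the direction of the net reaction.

Q_p = P(CH₃OH) / (P(CO)·P(H₂)²) = (0.127) / ((0.751)·(1.02)²) = 0.163
Q_p = 0.163 < K_p = 2.33, so the forward reaction proceeds.

in the forward direction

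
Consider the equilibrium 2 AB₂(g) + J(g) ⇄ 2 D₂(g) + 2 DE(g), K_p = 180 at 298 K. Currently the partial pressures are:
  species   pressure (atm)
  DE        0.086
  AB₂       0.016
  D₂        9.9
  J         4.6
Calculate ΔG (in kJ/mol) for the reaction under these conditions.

Q_p = P(D₂)²·P(DE)² / (P(AB₂)²·P(J)) = (9.9)²·(0.086)² / ((0.016)²·(4.6)) = 616
ΔG = RT ln(Q_p/K_p) = (8.314 J mol⁻¹ K⁻¹)(298 K) × ln(616/180)
   = (2.478 kJ/mol)(1.230) = 3.05 kJ/mol
ΔG > 0, so the forward reaction is non-spontaneous (proceeds in reverse).

ΔG = 3.05 kJ/mol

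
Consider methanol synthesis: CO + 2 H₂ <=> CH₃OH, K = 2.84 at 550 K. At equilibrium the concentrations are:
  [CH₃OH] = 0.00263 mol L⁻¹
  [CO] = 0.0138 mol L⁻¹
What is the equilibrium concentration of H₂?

[H₂] = 0.259 mol L⁻¹

At equilibrium, K = [CH₃OH] / ([CO]·[H₂]²) = 2.84.
(0.00263) / ((0.0138)·([H₂])²) = 2.84
[H₂]² = 0.0671 ⇒ [H₂] = 0.259 mol L⁻¹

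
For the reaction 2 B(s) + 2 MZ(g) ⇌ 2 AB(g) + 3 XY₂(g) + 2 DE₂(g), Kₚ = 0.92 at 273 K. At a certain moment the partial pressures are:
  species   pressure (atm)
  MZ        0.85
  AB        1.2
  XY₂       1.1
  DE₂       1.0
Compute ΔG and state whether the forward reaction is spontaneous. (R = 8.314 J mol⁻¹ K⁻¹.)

(B is a pure solid — omitted from Qₚ.)
Qₚ = P(AB)²·P(XY₂)³·P(DE₂)² / P(MZ)² = (1.2)²·(1.1)³·(1.0)² / (0.85)² = 2.65
ΔG = RT ln(Qₚ/Kₚ) = (8.314 J mol⁻¹ K⁻¹)(273 K) × ln(2.65/0.92)
   = (2.270 kJ/mol)(1.058) = 2.40 kJ/mol
ΔG > 0, so the forward reaction is non-spontaneous (proceeds in reverse).

ΔG = 2.40 kJ/mol; the forward reaction is non-spontaneous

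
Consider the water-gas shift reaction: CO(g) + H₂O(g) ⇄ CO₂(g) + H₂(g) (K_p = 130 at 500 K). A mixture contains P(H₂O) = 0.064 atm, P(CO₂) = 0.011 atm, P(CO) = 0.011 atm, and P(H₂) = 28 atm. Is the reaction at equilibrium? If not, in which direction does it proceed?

Q_p = P(CO₂)·P(H₂) / (P(CO)·P(H₂O)) = (0.011)·(28) / ((0.011)·(0.064)) = 440
Q_p = 440 > K_p = 130, so the reverse reaction proceeds.

in the reverse direction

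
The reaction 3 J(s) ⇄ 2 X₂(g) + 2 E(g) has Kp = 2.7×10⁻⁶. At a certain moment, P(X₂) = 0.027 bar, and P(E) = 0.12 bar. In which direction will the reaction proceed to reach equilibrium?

(J is a pure solid — omitted from Qp.)
Qp = P(X₂)²·P(E)² = (0.027)²·(0.12)² = 1.0×10⁻⁵
Qp = 1.0×10⁻⁵ > Kp = 2.7×10⁻⁶, so the reverse reaction proceeds.

to the left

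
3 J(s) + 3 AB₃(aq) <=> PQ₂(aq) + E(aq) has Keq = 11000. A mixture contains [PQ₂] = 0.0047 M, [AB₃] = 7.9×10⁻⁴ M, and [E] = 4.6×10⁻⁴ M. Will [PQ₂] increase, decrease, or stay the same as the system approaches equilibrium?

(J is a pure solid — omitted from Q.)
Q = [PQ₂]·[E] / [AB₃]³ = (0.0047)·(4.6×10⁻⁴) / (7.9×10⁻⁴)³ = 4400
Q = 4400 < Keq = 11000: net forward reaction.
PQ₂ is a product, so it increases.

increase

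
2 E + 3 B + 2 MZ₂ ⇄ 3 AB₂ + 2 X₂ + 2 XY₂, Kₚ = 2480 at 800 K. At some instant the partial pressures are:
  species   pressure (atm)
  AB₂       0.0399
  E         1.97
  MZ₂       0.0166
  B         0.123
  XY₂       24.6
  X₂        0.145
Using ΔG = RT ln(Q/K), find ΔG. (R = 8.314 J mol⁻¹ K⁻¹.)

ΔG = -12.0 kJ/mol

Qₚ = P(AB₂)³·P(X₂)²·P(XY₂)² / (P(E)²·P(B)³·P(MZ₂)²) = (0.0399)³·(0.145)²·(24.6)² / ((1.97)²·(0.123)³·(0.0166)²) = 406
ΔG = RT ln(Qₚ/Kₚ) = (8.314 J mol⁻¹ K⁻¹)(800 K) × ln(406/2480)
   = (6.651 kJ/mol)(-1.810) = -12.0 kJ/mol
ΔG < 0, so the forward reaction is spontaneous (proceeds forward).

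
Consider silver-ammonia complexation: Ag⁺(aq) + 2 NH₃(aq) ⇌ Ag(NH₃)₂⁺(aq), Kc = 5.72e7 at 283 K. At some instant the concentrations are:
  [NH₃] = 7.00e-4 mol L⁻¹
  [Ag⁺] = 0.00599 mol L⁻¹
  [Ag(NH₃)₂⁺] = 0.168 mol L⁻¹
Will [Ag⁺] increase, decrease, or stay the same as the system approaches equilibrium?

stay the same

Qc = [Ag(NH₃)₂⁺] / ([Ag⁺]·[NH₃]²) = (0.168) / ((0.00599)·(7.00e-4)²) = 5.72e7
Qc = 5.72e7 = Kc; the system is at equilibrium.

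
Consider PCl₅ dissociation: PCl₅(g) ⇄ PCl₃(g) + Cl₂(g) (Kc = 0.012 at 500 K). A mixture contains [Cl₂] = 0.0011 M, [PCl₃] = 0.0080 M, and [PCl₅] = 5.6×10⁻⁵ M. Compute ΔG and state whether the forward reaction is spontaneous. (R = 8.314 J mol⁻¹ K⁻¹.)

ΔG = 10.7 kJ/mol; the forward reaction is non-spontaneous

Qc = [PCl₃]·[Cl₂] / [PCl₅] = (0.0080)·(0.0011) / (5.6×10⁻⁵) = 0.157
ΔG = RT ln(Qc/Kc) = (8.314 J mol⁻¹ K⁻¹)(500 K) × ln(0.157/0.012)
   = (4.157 kJ/mol)(2.571) = 10.7 kJ/mol
ΔG > 0, so the forward reaction is non-spontaneous (proceeds in reverse).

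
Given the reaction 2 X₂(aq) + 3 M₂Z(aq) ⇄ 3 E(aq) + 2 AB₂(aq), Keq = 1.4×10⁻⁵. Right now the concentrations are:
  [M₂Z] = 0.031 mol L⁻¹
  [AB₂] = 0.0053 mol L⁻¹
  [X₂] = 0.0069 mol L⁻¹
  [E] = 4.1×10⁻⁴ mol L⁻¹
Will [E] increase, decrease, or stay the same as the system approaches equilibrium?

increase

Q = [E]³·[AB₂]² / ([X₂]²·[M₂Z]³) = (4.1×10⁻⁴)³·(0.0053)² / ((0.0069)²·(0.031)³) = 1.4×10⁻⁶
Q = 1.4×10⁻⁶ < Keq = 1.4×10⁻⁵: net forward reaction.
E is a product, so it increases.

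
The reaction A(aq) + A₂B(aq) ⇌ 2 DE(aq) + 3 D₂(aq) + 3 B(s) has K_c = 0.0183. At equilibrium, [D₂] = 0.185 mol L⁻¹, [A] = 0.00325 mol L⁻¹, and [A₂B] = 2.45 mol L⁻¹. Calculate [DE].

(B is a pure solid — omitted from K_c.)
At equilibrium, K_c = [DE]²·[D₂]³ / ([A]·[A₂B]) = 0.0183.
([DE])²·(0.185)³ / ((0.00325)·(2.45)) = 0.0183
[DE]² = 0.0230 ⇒ [DE] = 0.152 mol L⁻¹

[DE] = 0.152 mol L⁻¹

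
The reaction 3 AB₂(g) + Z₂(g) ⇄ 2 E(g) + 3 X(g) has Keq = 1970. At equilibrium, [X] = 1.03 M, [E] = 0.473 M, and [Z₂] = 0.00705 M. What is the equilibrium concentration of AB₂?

[AB₂] = 0.260 M

At equilibrium, Keq = [E]²·[X]³ / ([AB₂]³·[Z₂]) = 1970.
(0.473)²·(1.03)³ / (([AB₂])³·(0.00705)) = 1970
[AB₂]³ = 0.0176 ⇒ [AB₂] = 0.260 M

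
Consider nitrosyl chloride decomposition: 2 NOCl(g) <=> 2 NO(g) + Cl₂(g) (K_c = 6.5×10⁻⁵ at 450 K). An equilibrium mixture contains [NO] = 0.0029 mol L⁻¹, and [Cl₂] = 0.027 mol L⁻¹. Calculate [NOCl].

At equilibrium, K_c = [NO]²·[Cl₂] / [NOCl]² = 6.5×10⁻⁵.
(0.0029)²·(0.027) / ([NOCl])² = 6.5×10⁻⁵
[NOCl]² = 0.00349 ⇒ [NOCl] = 0.059 mol L⁻¹

[NOCl] = 0.059 mol L⁻¹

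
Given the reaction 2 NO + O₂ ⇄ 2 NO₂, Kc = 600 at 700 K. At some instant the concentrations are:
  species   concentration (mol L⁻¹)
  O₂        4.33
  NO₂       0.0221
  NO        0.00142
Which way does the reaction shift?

Qc = [NO₂]² / ([NO]²·[O₂]) = (0.0221)² / ((0.00142)²·(4.33)) = 55.9
Qc = 55.9 < Kc = 600, so the forward reaction proceeds.

to the right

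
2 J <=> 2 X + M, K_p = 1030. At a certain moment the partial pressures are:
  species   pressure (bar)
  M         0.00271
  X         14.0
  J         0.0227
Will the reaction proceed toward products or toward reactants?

Q_p = P(X)²·P(M) / P(J)² = (14.0)²·(0.00271) / (0.0227)² = 1030
Q_p = 1030 = K_p, so the system is already at equilibrium.

neither direction; the system is at equilibrium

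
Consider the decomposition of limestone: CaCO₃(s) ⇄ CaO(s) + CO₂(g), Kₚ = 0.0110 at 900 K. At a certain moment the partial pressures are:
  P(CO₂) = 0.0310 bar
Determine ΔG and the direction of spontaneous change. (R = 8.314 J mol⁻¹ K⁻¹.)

(CaCO₃, CaO are pure solids — omitted from Qₚ.)
Qₚ = P(CO₂) = 0.0310
ΔG = RT ln(Qₚ/Kₚ) = (8.314 J mol⁻¹ K⁻¹)(900 K) × ln(0.0310/0.0110)
   = (7.483 kJ/mol)(1.036) = 7.75 kJ/mol
ΔG > 0, so the forward reaction is non-spontaneous (proceeds in reverse).

ΔG = 7.75 kJ/mol; the forward reaction is non-spontaneous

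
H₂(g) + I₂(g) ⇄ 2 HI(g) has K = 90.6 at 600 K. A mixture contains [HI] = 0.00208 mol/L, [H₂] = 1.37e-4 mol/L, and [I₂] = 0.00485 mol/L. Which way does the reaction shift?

forward (toward products)

Q = [HI]² / ([H₂]·[I₂]) = (0.00208)² / ((1.37e-4)·(0.00485)) = 6.51
Q = 6.51 < K = 90.6, so the forward reaction proceeds.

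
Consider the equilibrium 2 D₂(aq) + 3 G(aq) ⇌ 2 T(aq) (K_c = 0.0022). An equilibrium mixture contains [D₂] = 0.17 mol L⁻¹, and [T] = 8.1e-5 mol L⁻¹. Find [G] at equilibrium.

[G] = 0.047 mol L⁻¹

At equilibrium, K_c = [T]² / ([D₂]²·[G]³) = 0.0022.
(8.1e-5)² / ((0.17)²·([G])³) = 0.0022
[G]³ = 1.03e-4 ⇒ [G] = 0.047 mol L⁻¹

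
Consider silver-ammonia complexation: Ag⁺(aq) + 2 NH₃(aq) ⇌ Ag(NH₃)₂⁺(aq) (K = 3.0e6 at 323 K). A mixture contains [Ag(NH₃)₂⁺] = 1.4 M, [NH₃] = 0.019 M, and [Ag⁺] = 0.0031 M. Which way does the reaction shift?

Q = [Ag(NH₃)₂⁺] / ([Ag⁺]·[NH₃]²) = (1.4) / ((0.0031)·(0.019)²) = 1.3e6
Q = 1.3e6 < K = 3.0e6, so the forward reaction proceeds.

forward (toward products)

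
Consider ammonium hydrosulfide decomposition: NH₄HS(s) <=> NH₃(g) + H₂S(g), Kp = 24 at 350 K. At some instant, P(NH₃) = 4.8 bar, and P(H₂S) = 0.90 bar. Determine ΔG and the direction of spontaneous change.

(NH₄HS is a pure solid — omitted from Qp.)
Qp = P(NH₃)·P(H₂S) = (4.8)·(0.90) = 4.32
ΔG = RT ln(Qp/Kp) = (8.314 J mol⁻¹ K⁻¹)(350 K) × ln(4.32/24)
   = (2.910 kJ/mol)(-1.715) = -4.99 kJ/mol
ΔG < 0, so the forward reaction is spontaneous (proceeds forward).

ΔG = -4.99 kJ/mol; the forward reaction is spontaneous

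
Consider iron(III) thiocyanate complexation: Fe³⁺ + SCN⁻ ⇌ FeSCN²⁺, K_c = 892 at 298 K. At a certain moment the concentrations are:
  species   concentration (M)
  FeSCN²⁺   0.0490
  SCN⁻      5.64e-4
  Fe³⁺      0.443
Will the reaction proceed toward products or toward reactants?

Q_c = [FeSCN²⁺] / ([Fe³⁺]·[SCN⁻]) = (0.0490) / ((0.443)·(5.64e-4)) = 196
Q_c = 196 < K_c = 892, so the forward reaction proceeds.

toward products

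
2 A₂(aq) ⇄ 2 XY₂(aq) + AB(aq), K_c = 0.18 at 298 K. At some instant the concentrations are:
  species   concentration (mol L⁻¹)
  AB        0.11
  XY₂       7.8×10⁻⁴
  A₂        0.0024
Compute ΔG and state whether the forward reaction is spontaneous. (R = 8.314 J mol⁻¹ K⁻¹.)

ΔG = -6.79 kJ/mol; the forward reaction is spontaneous

Q_c = [XY₂]²·[AB] / [A₂]² = (7.8×10⁻⁴)²·(0.11) / (0.0024)² = 0.0116
ΔG = RT ln(Q_c/K_c) = (8.314 J mol⁻¹ K⁻¹)(298 K) × ln(0.0116/0.18)
   = (2.478 kJ/mol)(-2.742) = -6.79 kJ/mol
ΔG < 0, so the forward reaction is spontaneous (proceeds forward).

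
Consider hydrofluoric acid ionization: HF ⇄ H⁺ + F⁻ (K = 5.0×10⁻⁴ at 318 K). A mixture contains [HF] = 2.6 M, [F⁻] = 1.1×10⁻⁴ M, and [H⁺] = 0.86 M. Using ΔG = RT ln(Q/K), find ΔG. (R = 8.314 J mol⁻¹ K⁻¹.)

ΔG = -6.93 kJ/mol

Q = [H⁺]·[F⁻] / [HF] = (0.86)·(1.1×10⁻⁴) / (2.6) = 3.64×10⁻⁵
ΔG = RT ln(Q/K) = (8.314 J mol⁻¹ K⁻¹)(318 K) × ln(3.64×10⁻⁵/5.0×10⁻⁴)
   = (2.644 kJ/mol)(-2.620) = -6.93 kJ/mol
ΔG < 0, so the forward reaction is spontaneous (proceeds forward).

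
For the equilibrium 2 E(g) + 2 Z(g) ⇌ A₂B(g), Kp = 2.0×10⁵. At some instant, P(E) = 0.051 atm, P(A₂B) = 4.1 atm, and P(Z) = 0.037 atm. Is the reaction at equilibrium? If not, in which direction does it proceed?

toward reactants

Qp = P(A₂B) / (P(E)²·P(Z)²) = (4.1) / ((0.051)²·(0.037)²) = 1.2×10⁶
Qp = 1.2×10⁶ > Kp = 2.0×10⁵, so the reverse reaction proceeds.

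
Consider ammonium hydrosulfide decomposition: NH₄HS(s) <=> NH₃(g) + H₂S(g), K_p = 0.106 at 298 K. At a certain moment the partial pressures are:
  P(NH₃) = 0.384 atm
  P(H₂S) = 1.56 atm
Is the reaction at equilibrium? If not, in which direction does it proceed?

(NH₄HS is a pure solid — omitted from Q_p.)
Q_p = P(NH₃)·P(H₂S) = (0.384)·(1.56) = 0.599
Q_p = 0.599 > K_p = 0.106, so the reverse reaction proceeds.

reverse (toward reactants)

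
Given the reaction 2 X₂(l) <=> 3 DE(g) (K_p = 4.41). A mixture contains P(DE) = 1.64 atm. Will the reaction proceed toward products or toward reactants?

neither direction; the system is at equilibrium

(X₂ is a pure liquid — omitted from Q_p.)
Q_p = P(DE)³ = (1.64)³ = 4.41
Q_p = 4.41 = K_p, so the system is already at equilibrium.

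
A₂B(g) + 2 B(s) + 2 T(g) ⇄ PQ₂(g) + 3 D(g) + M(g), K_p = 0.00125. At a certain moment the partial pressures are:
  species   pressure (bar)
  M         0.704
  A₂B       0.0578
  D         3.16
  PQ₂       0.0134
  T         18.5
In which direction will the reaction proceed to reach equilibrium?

toward reactants

(B is a pure solid — omitted from Q_p.)
Q_p = P(PQ₂)·P(D)³·P(M) / (P(A₂B)·P(T)²) = (0.0134)·(3.16)³·(0.704) / ((0.0578)·(18.5)²) = 0.0150
Q_p = 0.0150 > K_p = 0.00125, so the reverse reaction proceeds.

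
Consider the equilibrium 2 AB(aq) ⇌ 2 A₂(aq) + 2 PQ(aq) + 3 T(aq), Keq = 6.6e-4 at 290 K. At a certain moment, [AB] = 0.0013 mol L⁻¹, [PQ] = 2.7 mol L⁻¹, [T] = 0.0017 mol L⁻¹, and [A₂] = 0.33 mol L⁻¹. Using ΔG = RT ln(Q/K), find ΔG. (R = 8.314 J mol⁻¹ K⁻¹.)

ΔG = 3.02 kJ/mol

Q = [A₂]²·[PQ]²·[T]³ / [AB]² = (0.33)²·(2.7)²·(0.0017)³ / (0.0013)² = 0.00231
ΔG = RT ln(Q/Keq) = (8.314 J mol⁻¹ K⁻¹)(290 K) × ln(0.00231/6.6e-4)
   = (2.411 kJ/mol)(1.253) = 3.02 kJ/mol
ΔG > 0, so the forward reaction is non-spontaneous (proceeds in reverse).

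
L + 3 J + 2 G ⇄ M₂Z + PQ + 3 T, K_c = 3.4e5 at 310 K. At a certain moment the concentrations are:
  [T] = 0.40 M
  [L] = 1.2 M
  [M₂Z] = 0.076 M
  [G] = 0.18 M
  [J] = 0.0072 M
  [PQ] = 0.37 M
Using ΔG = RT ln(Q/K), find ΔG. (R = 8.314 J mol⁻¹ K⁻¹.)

Q_c = [M₂Z]·[PQ]·[T]³ / ([L]·[J]³·[G]²) = (0.076)·(0.37)·(0.40)³ / ((1.2)·(0.0072)³·(0.18)²) = 1.24e5
ΔG = RT ln(Q_c/K_c) = (8.314 J mol⁻¹ K⁻¹)(310 K) × ln(1.24e5/3.4e5)
   = (2.577 kJ/mol)(-1.009) = -2.60 kJ/mol
ΔG < 0, so the forward reaction is spontaneous (proceeds forward).

ΔG = -2.60 kJ/mol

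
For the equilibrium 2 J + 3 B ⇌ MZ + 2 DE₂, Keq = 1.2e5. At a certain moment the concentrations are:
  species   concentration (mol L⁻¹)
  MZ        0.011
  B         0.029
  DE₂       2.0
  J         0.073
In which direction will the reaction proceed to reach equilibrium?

Q = [MZ]·[DE₂]² / ([J]²·[B]³) = (0.011)·(2.0)² / ((0.073)²·(0.029)³) = 3.4e5
Q = 3.4e5 > Keq = 1.2e5, so the reverse reaction proceeds.

toward reactants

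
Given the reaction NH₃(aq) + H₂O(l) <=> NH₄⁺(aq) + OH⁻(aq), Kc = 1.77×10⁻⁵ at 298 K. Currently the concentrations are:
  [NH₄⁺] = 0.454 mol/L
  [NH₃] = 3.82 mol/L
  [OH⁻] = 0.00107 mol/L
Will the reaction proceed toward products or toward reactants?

toward reactants

(H₂O is a pure liquid — omitted from Qc.)
Qc = [NH₄⁺]·[OH⁻] / [NH₃] = (0.454)·(0.00107) / (3.82) = 1.27×10⁻⁴
Qc = 1.27×10⁻⁴ > Kc = 1.77×10⁻⁵, so the reverse reaction proceeds.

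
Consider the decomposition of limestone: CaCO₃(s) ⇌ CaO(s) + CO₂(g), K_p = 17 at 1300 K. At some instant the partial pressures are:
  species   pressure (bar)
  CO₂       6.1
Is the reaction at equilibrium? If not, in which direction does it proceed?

toward products

(CaCO₃, CaO are pure solids — omitted from Q_p.)
Q_p = P(CO₂) = 6.1
Q_p = 6.1 < K_p = 17, so the forward reaction proceeds.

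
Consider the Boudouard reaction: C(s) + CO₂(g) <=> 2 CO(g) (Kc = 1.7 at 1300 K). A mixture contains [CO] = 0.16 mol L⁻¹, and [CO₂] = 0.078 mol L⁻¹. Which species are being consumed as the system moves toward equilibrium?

(C is a pure solid — omitted from Qc.)
Qc = [CO]² / [CO₂] = (0.16)² / (0.078) = 0.33
Qc = 0.33 < Kc = 1.7: net forward reaction.

C, CO₂ (reactants)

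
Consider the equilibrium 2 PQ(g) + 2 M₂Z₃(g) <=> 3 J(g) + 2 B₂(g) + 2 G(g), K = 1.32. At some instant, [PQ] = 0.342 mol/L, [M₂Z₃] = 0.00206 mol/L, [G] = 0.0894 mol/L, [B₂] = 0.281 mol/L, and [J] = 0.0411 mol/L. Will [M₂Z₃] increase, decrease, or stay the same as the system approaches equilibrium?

Q = [J]³·[B₂]²·[G]² / ([PQ]²·[M₂Z₃]²) = (0.0411)³·(0.281)²·(0.0894)² / ((0.342)²·(0.00206)²) = 0.0883
Q = 0.0883 < K = 1.32: net forward reaction.
M₂Z₃ is a reactant, so it decreases.

decrease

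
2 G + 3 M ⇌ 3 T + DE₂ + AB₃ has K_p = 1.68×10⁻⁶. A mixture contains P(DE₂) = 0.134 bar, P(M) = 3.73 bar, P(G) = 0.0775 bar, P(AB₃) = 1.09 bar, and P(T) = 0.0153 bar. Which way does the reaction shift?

Q_p = P(T)³·P(DE₂)·P(AB₃) / (P(G)²·P(M)³) = (0.0153)³·(0.134)·(1.09) / ((0.0775)²·(3.73)³) = 1.68×10⁻⁶
Q_p = 1.68×10⁻⁶ = K_p, so the system is already at equilibrium.

at equilibrium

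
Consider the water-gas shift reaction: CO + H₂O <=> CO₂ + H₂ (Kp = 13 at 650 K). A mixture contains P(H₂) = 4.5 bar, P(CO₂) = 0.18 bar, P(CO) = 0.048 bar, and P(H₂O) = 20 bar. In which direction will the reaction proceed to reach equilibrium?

Qp = P(CO₂)·P(H₂) / (P(CO)·P(H₂O)) = (0.18)·(4.5) / ((0.048)·(20)) = 0.84
Qp = 0.84 < Kp = 13, so the forward reaction proceeds.

toward products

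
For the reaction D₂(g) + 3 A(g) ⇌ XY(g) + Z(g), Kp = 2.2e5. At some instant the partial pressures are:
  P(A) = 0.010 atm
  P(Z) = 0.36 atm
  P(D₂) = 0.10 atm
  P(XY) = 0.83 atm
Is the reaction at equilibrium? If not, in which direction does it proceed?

in the reverse direction

Qp = P(XY)·P(Z) / (P(D₂)·P(A)³) = (0.83)·(0.36) / ((0.10)·(0.010)³) = 3.0e6
Qp = 3.0e6 > Kp = 2.2e5, so the reverse reaction proceeds.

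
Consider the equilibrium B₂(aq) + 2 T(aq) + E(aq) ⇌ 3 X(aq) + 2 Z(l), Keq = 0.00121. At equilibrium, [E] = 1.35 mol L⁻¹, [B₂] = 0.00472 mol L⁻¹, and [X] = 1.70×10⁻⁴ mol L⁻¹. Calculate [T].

(Z is a pure liquid — omitted from Keq.)
At equilibrium, Keq = [X]³ / ([B₂]·[T]²·[E]) = 0.00121.
(1.70×10⁻⁴)³ / ((0.00472)·([T])²·(1.35)) = 0.00121
[T]² = 6.37×10⁻⁷ ⇒ [T] = 7.98×10⁻⁴ mol L⁻¹

[T] = 7.98×10⁻⁴ mol L⁻¹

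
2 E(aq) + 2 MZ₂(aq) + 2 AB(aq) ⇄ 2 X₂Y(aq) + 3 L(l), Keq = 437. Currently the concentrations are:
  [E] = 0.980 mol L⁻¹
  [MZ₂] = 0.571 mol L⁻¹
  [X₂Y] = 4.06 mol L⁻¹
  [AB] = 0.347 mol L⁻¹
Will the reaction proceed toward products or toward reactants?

(L is a pure liquid — omitted from Q.)
Q = [X₂Y]² / ([E]²·[MZ₂]²·[AB]²) = (4.06)² / ((0.980)²·(0.571)²·(0.347)²) = 437
Q = 437 = Keq, so the system is already at equilibrium.

neither direction; the system is at equilibrium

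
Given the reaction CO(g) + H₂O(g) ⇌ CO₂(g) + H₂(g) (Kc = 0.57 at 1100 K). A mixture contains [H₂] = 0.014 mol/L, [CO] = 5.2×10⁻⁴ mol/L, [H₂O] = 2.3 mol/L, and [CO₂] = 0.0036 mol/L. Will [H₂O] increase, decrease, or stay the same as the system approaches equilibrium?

Qc = [CO₂]·[H₂] / ([CO]·[H₂O]) = (0.0036)·(0.014) / ((5.2×10⁻⁴)·(2.3)) = 0.042
Qc = 0.042 < Kc = 0.57: net forward reaction.
H₂O is a reactant, so it decreases.

decrease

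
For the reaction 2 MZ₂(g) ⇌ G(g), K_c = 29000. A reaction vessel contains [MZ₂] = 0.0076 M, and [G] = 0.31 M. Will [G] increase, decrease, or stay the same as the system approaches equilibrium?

Q_c = [G] / [MZ₂]² = (0.31) / (0.0076)² = 5400
Q_c = 5400 < K_c = 29000: net forward reaction.
G is a product, so it increases.

increase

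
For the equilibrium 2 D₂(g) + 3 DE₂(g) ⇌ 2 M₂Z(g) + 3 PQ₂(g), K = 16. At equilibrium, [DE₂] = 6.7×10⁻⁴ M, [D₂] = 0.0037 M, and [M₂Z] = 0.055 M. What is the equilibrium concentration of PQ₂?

At equilibrium, K = [M₂Z]²·[PQ₂]³ / ([D₂]²·[DE₂]³) = 16.
(0.055)²·([PQ₂])³ / ((0.0037)²·(6.7×10⁻⁴)³) = 16
[PQ₂]³ = 2.18×10⁻¹¹ ⇒ [PQ₂] = 2.8×10⁻⁴ M

[PQ₂] = 2.8×10⁻⁴ M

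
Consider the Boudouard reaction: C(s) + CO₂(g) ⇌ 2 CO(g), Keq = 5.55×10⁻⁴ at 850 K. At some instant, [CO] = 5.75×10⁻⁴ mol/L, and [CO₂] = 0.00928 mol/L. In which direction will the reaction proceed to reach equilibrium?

(C is a pure solid — omitted from Q.)
Q = [CO]² / [CO₂] = (5.75×10⁻⁴)² / (0.00928) = 3.56×10⁻⁵
Q = 3.56×10⁻⁵ < Keq = 5.55×10⁻⁴, so the forward reaction proceeds.

to the right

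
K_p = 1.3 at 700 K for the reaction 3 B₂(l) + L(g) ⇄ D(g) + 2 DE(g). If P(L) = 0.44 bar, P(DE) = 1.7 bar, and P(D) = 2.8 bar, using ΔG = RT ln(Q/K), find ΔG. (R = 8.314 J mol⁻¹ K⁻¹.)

(B₂ is a pure liquid — omitted from Q_p.)
Q_p = P(D)·P(DE)² / P(L) = (2.8)·(1.7)² / (0.44) = 18.4
ΔG = RT ln(Q_p/K_p) = (8.314 J mol⁻¹ K⁻¹)(700 K) × ln(18.4/1.3)
   = (5.820 kJ/mol)(2.650) = 15.4 kJ/mol
ΔG > 0, so the forward reaction is non-spontaneous (proceeds in reverse).

ΔG = 15.4 kJ/mol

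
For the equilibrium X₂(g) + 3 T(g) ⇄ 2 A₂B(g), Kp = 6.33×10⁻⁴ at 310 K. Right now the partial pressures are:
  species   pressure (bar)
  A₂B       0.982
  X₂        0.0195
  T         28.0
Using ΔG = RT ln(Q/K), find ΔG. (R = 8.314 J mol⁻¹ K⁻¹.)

ΔG = 3.27 kJ/mol

Qp = P(A₂B)² / (P(X₂)·P(T)³) = (0.982)² / ((0.0195)·(28.0)³) = 0.00225
ΔG = RT ln(Qp/Kp) = (8.314 J mol⁻¹ K⁻¹)(310 K) × ln(0.00225/6.33×10⁻⁴)
   = (2.577 kJ/mol)(1.268) = 3.27 kJ/mol
ΔG > 0, so the forward reaction is non-spontaneous (proceeds in reverse).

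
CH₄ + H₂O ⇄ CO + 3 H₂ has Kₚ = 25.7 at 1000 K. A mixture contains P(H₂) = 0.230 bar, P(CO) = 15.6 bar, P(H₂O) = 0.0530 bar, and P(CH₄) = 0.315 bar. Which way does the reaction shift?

Qₚ = P(CO)·P(H₂)³ / (P(CH₄)·P(H₂O)) = (15.6)·(0.230)³ / ((0.315)·(0.0530)) = 11.4
Qₚ = 11.4 < Kₚ = 25.7, so the forward reaction proceeds.

toward products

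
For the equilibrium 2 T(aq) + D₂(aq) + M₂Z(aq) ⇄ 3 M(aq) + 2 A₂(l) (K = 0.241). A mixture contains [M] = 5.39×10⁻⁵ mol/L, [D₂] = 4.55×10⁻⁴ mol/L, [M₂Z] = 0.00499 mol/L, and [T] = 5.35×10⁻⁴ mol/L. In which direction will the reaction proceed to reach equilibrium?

(A₂ is a pure liquid — omitted from Q.)
Q = [M]³ / ([T]²·[D₂]·[M₂Z]) = (5.39×10⁻⁵)³ / ((5.35×10⁻⁴)²·(4.55×10⁻⁴)·(0.00499)) = 0.241
Q = 0.241 = K, so the system is already at equilibrium.

at equilibrium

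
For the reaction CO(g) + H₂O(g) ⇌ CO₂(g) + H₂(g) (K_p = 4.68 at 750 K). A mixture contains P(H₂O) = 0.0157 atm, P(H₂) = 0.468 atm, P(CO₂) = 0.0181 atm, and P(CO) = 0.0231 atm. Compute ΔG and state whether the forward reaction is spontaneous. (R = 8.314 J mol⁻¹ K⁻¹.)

Q_p = P(CO₂)·P(H₂) / (P(CO)·P(H₂O)) = (0.0181)·(0.468) / ((0.0231)·(0.0157)) = 23.4
ΔG = RT ln(Q_p/K_p) = (8.314 J mol⁻¹ K⁻¹)(750 K) × ln(23.4/4.68)
   = (6.236 kJ/mol)(1.609) = 10.0 kJ/mol
ΔG > 0, so the forward reaction is non-spontaneous (proceeds in reverse).

ΔG = 10.0 kJ/mol; the forward reaction is non-spontaneous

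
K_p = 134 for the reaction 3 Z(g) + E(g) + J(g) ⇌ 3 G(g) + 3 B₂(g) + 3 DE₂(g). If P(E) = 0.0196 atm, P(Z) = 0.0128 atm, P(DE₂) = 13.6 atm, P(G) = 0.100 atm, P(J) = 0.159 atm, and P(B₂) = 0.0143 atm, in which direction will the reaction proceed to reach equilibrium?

in the reverse direction

Q_p = P(G)³·P(B₂)³·P(DE₂)³ / (P(Z)³·P(E)·P(J)) = (0.100)³·(0.0143)³·(13.6)³ / ((0.0128)³·(0.0196)·(0.159)) = 1130
Q_p = 1130 > K_p = 134, so the reverse reaction proceeds.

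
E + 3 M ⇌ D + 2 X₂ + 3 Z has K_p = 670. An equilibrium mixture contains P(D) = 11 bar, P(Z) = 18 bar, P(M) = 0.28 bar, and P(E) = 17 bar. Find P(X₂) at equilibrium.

P(X₂) = 0.062 bar

At equilibrium, K_p = P(D)·P(X₂)²·P(Z)³ / (P(E)·P(M)³) = 670.
(11)·(P(X₂))²·(18)³ / ((17)·(0.28)³) = 670
P(X₂)² = 0.00390 ⇒ P(X₂) = 0.062 bar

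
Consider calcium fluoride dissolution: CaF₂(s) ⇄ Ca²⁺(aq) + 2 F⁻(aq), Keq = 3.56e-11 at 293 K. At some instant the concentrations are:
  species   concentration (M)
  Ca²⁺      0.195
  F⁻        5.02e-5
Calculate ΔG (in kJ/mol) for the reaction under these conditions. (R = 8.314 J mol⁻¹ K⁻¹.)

(CaF₂ is a pure solid — omitted from Q.)
Q = [Ca²⁺]·[F⁻]² = (0.195)·(5.02e-5)² = 4.91e-10
ΔG = RT ln(Q/Keq) = (8.314 J mol⁻¹ K⁻¹)(293 K) × ln(4.91e-10/3.56e-11)
   = (2.436 kJ/mol)(2.624) = 6.39 kJ/mol
ΔG > 0, so the forward reaction is non-spontaneous (proceeds in reverse).

ΔG = 6.39 kJ/mol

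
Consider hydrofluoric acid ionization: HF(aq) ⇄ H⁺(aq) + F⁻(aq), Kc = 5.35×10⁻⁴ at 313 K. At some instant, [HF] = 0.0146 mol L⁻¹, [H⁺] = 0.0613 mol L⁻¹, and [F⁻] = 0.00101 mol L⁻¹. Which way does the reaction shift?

Qc = [H⁺]·[F⁻] / [HF] = (0.0613)·(0.00101) / (0.0146) = 0.00424
Qc = 0.00424 > Kc = 5.35×10⁻⁴, so the reverse reaction proceeds.

in the reverse direction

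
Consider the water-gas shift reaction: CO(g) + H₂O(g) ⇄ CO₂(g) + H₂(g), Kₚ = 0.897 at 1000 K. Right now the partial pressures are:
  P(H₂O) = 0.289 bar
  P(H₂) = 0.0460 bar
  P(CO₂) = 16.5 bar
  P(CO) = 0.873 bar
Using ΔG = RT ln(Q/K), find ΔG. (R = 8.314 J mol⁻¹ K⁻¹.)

ΔG = 10.1 kJ/mol

Qₚ = P(CO₂)·P(H₂) / (P(CO)·P(H₂O)) = (16.5)·(0.0460) / ((0.873)·(0.289)) = 3.01
ΔG = RT ln(Qₚ/Kₚ) = (8.314 J mol⁻¹ K⁻¹)(1000 K) × ln(3.01/0.897)
   = (8.314 kJ/mol)(1.211) = 10.1 kJ/mol
ΔG > 0, so the forward reaction is non-spontaneous (proceeds in reverse).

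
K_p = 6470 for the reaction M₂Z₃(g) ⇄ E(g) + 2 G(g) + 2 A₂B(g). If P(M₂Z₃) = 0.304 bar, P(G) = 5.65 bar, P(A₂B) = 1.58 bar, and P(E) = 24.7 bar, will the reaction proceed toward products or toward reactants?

no net change (already at equilibrium)

Q_p = P(E)·P(G)²·P(A₂B)² / P(M₂Z₃) = (24.7)·(5.65)²·(1.58)² / (0.304) = 6470
Q_p = 6470 = K_p, so the system is already at equilibrium.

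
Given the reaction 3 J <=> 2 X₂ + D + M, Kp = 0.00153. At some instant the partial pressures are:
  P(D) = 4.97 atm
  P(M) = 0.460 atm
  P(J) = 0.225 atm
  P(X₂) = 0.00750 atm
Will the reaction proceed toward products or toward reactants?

Qp = P(X₂)²·P(D)·P(M) / P(J)³ = (0.00750)²·(4.97)·(0.460) / (0.225)³ = 0.0113
Qp = 0.0113 > Kp = 0.00153, so the reverse reaction proceeds.

in the reverse direction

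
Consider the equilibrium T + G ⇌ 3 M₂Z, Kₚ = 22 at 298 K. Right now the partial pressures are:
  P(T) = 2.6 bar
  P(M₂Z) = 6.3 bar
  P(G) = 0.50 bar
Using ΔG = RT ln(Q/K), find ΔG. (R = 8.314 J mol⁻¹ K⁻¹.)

ΔG = 5.37 kJ/mol

Qₚ = P(M₂Z)³ / (P(T)·P(G)) = (6.3)³ / ((2.6)·(0.50)) = 192
ΔG = RT ln(Qₚ/Kₚ) = (8.314 J mol⁻¹ K⁻¹)(298 K) × ln(192/22)
   = (2.478 kJ/mol)(2.166) = 5.37 kJ/mol
ΔG > 0, so the forward reaction is non-spontaneous (proceeds in reverse).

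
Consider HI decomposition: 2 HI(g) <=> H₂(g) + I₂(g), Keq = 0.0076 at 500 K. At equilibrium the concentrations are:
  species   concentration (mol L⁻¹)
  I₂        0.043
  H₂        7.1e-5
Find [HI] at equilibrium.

At equilibrium, Keq = [H₂]·[I₂] / [HI]² = 0.0076.
(7.1e-5)·(0.043) / ([HI])² = 0.0076
[HI]² = 4.02e-4 ⇒ [HI] = 0.020 mol L⁻¹

[HI] = 0.020 mol L⁻¹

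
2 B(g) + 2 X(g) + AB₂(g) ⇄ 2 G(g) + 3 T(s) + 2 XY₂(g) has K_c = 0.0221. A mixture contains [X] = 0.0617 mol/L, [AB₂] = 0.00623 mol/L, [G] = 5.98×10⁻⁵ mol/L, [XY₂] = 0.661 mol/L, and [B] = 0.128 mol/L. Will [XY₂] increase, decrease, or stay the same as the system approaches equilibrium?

increase

(T is a pure solid — omitted from Q_c.)
Q_c = [G]²·[XY₂]² / ([B]²·[X]²·[AB₂]) = (5.98×10⁻⁵)²·(0.661)² / ((0.128)²·(0.0617)²·(0.00623)) = 0.00402
Q_c = 0.00402 < K_c = 0.0221: net forward reaction.
XY₂ is a product, so it increases.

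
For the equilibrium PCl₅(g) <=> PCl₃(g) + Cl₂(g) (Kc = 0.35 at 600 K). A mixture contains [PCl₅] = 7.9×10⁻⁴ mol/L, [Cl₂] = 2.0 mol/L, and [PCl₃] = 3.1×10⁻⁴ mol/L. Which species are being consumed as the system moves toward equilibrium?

PCl₃, Cl₂ (products)

Qc = [PCl₃]·[Cl₂] / [PCl₅] = (3.1×10⁻⁴)·(2.0) / (7.9×10⁻⁴) = 0.78
Qc = 0.78 > Kc = 0.35: net reverse reaction.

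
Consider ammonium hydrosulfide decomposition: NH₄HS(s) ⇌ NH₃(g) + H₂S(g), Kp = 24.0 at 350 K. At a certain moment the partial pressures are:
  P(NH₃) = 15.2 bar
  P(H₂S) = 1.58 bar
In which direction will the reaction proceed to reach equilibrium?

(NH₄HS is a pure solid — omitted from Qp.)
Qp = P(NH₃)·P(H₂S) = (15.2)·(1.58) = 24.0
Qp = 24.0 = Kp, so the system is already at equilibrium.

no net change (already at equilibrium)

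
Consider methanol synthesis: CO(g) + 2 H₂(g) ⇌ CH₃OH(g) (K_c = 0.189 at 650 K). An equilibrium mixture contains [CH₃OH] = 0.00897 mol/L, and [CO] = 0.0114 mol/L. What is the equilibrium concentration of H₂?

At equilibrium, K_c = [CH₃OH] / ([CO]·[H₂]²) = 0.189.
(0.00897) / ((0.0114)·([H₂])²) = 0.189
[H₂]² = 4.16 ⇒ [H₂] = 2.04 mol/L

[H₂] = 2.04 mol/L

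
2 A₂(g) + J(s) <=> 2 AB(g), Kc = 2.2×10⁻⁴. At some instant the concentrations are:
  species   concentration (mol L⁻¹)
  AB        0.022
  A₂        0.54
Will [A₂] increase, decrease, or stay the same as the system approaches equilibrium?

increase

(J is a pure solid — omitted from Qc.)
Qc = [AB]² / [A₂]² = (0.022)² / (0.54)² = 0.0017
Qc = 0.0017 > Kc = 2.2×10⁻⁴: net reverse reaction.
A₂ is a reactant, so it increases.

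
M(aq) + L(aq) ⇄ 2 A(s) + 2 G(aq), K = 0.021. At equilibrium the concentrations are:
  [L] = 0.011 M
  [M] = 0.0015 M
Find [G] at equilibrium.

(A is a pure solid — omitted from K.)
At equilibrium, K = [G]² / ([M]·[L]) = 0.021.
([G])² / ((0.0015)·(0.011)) = 0.021
[G]² = 3.47e-7 ⇒ [G] = 5.9e-4 M

[G] = 5.9e-4 M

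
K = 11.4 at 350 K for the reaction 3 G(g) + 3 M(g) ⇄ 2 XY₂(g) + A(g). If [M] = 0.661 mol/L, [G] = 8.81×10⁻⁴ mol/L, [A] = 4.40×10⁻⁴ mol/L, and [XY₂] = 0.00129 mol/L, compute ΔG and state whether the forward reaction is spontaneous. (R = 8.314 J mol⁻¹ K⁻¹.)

Q = [XY₂]²·[A] / ([G]³·[M]³) = (0.00129)²·(4.40×10⁻⁴) / ((8.81×10⁻⁴)³·(0.661)³) = 3.71
ΔG = RT ln(Q/K) = (8.314 J mol⁻¹ K⁻¹)(350 K) × ln(3.71/11.4)
   = (2.910 kJ/mol)(-1.123) = -3.27 kJ/mol
ΔG < 0, so the forward reaction is spontaneous (proceeds forward).

ΔG = -3.27 kJ/mol; the forward reaction is spontaneous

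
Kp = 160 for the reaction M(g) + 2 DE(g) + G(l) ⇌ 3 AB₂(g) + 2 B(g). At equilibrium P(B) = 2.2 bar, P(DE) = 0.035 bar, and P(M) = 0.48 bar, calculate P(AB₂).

P(AB₂) = 0.27 bar

(G is a pure liquid — omitted from Kp.)
At equilibrium, Kp = P(AB₂)³·P(B)² / (P(M)·P(DE)²) = 160.
(P(AB₂))³·(2.2)² / ((0.48)·(0.035)²) = 160
P(AB₂)³ = 0.0194 ⇒ P(AB₂) = 0.27 bar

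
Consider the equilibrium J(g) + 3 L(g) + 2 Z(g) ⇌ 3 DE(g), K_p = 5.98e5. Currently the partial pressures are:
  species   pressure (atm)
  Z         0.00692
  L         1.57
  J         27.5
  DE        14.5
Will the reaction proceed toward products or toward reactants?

at equilibrium

Q_p = P(DE)³ / (P(J)·P(L)³·P(Z)²) = (14.5)³ / ((27.5)·(1.57)³·(0.00692)²) = 5.98e5
Q_p = 5.98e5 = K_p, so the system is already at equilibrium.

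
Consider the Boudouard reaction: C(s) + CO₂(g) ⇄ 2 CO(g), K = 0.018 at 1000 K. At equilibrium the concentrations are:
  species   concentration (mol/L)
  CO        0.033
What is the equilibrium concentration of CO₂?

(C is a pure solid — omitted from K.)
At equilibrium, K = [CO]² / [CO₂] = 0.018.
(0.033)² / ([CO₂]) = 0.018
[CO₂] = 0.0605 = 0.060 mol/L

[CO₂] = 0.060 mol/L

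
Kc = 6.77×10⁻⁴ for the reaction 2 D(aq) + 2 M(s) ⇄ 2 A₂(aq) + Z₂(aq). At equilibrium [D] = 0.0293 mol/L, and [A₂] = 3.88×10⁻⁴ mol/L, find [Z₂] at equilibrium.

[Z₂] = 3.86 mol/L

(M is a pure solid — omitted from Kc.)
At equilibrium, Kc = [A₂]²·[Z₂] / [D]² = 6.77×10⁻⁴.
(3.88×10⁻⁴)²·([Z₂]) / (0.0293)² = 6.77×10⁻⁴
[Z₂] = 3.86 mol/L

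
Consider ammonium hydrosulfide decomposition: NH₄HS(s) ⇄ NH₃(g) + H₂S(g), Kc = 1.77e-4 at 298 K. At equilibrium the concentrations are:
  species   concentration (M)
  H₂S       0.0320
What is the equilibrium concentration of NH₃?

(NH₄HS is a pure solid — omitted from Kc.)
At equilibrium, Kc = [NH₃]·[H₂S] = 1.77e-4.
([NH₃])·(0.0320) = 1.77e-4
[NH₃] = 0.00553 M

[NH₃] = 0.00553 M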